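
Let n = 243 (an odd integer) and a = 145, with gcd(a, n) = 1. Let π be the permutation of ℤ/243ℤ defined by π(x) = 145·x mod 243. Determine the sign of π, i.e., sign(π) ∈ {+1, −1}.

Trace 37: π^k(37) = [37, 19, 82, 226, 208, 28, 172] for k=0..6.
27 cycles of lengths [27, 27, 27, 27, 27, 27, 9, 9, 9, 9, 9, 9, 3, 3, 3, 3, 3, 3, 1, 1, 1, 1, 1, 1, 1, 1, 1].
With 27 cycles on 243 points, sign = (−1)^{243−27} = +1.

+1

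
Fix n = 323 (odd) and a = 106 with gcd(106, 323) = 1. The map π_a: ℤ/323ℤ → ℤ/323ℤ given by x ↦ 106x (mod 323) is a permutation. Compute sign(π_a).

Trace 239: π^k(239) = [239, 140, 305, 30, 273, 191, 220] for k=0..6.
π_106 has 35 disjoint cycles with lengths [12, 12, 12, 12, 12, 12, 12, 12, 12, 12, 12, 12, 12, 12, 12, 12, 12, 12, 12, 12, 12, 12, 12, 12, 4, 4, 4, 4, 3, 3, 3, 3, 3, 3, 1] on {0,…,322}.
Σ(ℓ_i−1) = 323−35 = 288; sign = (−1)^288 = +1.
The Jacobi symbol (106|323) = +1 (Zolotarev) agrees.

+1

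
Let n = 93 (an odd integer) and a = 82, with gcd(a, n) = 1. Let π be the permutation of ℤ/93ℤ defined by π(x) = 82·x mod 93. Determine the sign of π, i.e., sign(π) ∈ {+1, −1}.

Orbit of 67 under x↦82x: [67, 7, 16, 10, 76, 1, 82]… (length divides ord_93(82)).
Cycle lengths of π_82 on ℤ/93ℤ: [15, 15, 15, 15, 15, 15, 1, 1, 1]; 9 cycles in total.
With 9 cycles on 93 points, sign = (−1)^{93−9} = +1.
(82|93)_J = +1 (Zolotarev's lemma cross-check).

+1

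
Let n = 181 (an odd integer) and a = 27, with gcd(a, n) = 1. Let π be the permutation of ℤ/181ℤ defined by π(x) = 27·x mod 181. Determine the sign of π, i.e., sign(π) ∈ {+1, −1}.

+1

Orbit of 25 under x↦27x: [25, 132, 125, 117, 82, 42, 48]… (length divides ord_181(27)).
Decompose π into cycles: lengths [15, 15, 15, 15, 15, 15, 15, 15, 15, 15, 15, 15, 1] (13 cycles, including the fixed point 0).
With 13 cycles on 181 points, sign = (−1)^{181−13} = +1.
The Jacobi symbol (27|181) = +1 (Zolotarev) agrees.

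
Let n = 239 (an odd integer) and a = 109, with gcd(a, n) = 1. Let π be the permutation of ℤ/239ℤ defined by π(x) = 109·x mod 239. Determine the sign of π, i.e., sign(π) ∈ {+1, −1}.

+1

Orbit of 24 under x↦109x: [24, 226, 17, 180, 22, 8, 155]… (length divides ord_239(109)).
Cycle lengths of π_109 on ℤ/239ℤ: [119, 119, 1]; 3 cycles in total.
With 3 cycles on 239 points, sign = (−1)^{239−3} = +1.
Zolotarev: (109|239) = +1, matching the cycle-count sign.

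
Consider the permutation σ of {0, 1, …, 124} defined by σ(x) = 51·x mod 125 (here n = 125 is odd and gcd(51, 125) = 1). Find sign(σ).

Orbit of 1 under x↦51x: [1, 51, 101, 26, 76]… (length divides ord_125(51)).
The orbit structure of x ↦ 51x mod 125: 45 orbits of sizes [5, 5, 5, 5, 5, 5, 5, 5, 5, 5, 5, 5, 5, 5, 5, 5, 5, 5, 5, 5, 1, 1, 1, 1, 1, 1, 1, 1, 1, 1, 1, 1, 1, 1, 1, 1, 1, 1, 1, 1, 1, 1, 1, 1, 1].
With 45 cycles on 125 points, sign = (−1)^{125−45} = +1.
Zolotarev: (51|125) = +1, matching the cycle-count sign.

+1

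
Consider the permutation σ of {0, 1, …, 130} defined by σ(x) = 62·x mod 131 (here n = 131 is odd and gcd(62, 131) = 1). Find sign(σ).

Trace 63: π^k(63) = [63, 107, 84, 99, 112, 1, 62] for k=0..6.
Decompose π into cycles: lengths [13, 13, 13, 13, 13, 13, 13, 13, 13, 13, 1] (11 cycles, including the fixed point 0).
n − c = 131 − 11 = 120; sign = (−1)^120 = +1.

+1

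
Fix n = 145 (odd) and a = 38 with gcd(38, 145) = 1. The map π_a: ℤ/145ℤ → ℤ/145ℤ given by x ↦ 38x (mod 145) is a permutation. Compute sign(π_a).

Start at x=22: 22 → 111 → 13 → 59 → 67 → 81 → 33 → … (one orbit).
Decompose π into cycles: lengths [28, 28, 28, 28, 14, 14, 4, 1] (8 cycles, including the fixed point 0).
8 cycles on 145: each ℓ→(−1)^(ℓ−1), product (−1)^137 = -1.
Via Zolotarev, sign(π_{38}) = (38|145) = -1.

-1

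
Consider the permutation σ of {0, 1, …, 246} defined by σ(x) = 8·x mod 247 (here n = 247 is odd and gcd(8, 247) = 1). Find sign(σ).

Trace 31: π^k(31) = [31, 1, 8, 64, 18, 144, 164] for k=0..6.
Cycle type of π: 12×18 + 6×3 + 4×3 + 1; total 25 cycles.
sign(π) = (−1)^{n − #cycles} = (−1)^{247−25} = (−1)^222 = +1.
Zolotarev: (8|247) = +1, matching the cycle-count sign.

+1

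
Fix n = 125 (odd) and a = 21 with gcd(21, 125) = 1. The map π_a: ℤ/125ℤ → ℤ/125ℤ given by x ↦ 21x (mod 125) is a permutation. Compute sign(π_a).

+1

Trace 56: π^k(56) = [56, 51, 71, 116, 61, 31, 26] for k=0..6.
Cycle type of π: 25×4 + 5×4 + 1×5; total 13 cycles.
125 − 13 = 112 transpositions; sign(π) = (−1)^112 = +1.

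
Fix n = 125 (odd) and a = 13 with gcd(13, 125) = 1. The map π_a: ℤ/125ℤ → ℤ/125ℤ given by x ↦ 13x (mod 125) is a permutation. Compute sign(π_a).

-1

Start at x=41: 41 → 33 → 54 → 77 → 1 → 13 → 44 → … (one orbit).
Decompose π into cycles: lengths [100, 20, 4, 1] (4 cycles, including the fixed point 0).
Σ(ℓ_i−1) = 125−4 = 121; sign = (−1)^121 = -1.
The Jacobi symbol (13|125) = -1 (Zolotarev) agrees.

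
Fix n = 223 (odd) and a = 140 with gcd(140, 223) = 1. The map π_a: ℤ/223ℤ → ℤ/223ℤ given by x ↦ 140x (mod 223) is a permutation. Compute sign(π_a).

Start at x=188: 188 → 6 → 171 → 79 → 133 → 111 → 153 → … (one orbit).
Cycle lengths of π_140 on ℤ/223ℤ: [222, 1]; 2 cycles in total.
With 2 cycles on 223 points, sign = (−1)^{223−2} = -1.
The Jacobi symbol (140|223) = -1 (Zolotarev) agrees.

-1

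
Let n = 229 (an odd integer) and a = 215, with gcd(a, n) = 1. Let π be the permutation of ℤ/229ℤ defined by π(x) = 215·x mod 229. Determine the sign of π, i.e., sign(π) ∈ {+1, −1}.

+1

Orbit of 12 under x↦215x: [12, 61, 62, 48, 15, 19, 192]… (length divides ord_229(215)).
Decompose π into cycles: lengths [114, 114, 1] (3 cycles, including the fixed point 0).
n − c = 229 − 3 = 226; sign = (−1)^226 = +1.
The Jacobi symbol (215|229) = +1 (Zolotarev) agrees.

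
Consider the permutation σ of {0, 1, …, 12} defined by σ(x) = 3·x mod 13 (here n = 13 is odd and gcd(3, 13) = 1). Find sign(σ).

+1

Start at x=1: 1 → 3 → 9 → 1 (one orbit).
5 cycles of lengths [3, 3, 3, 3, 1].
5 cycles on 13: each ℓ→(−1)^(ℓ−1), product (−1)^8 = +1.
Zolotarev: (3|13) = +1, matching the cycle-count sign.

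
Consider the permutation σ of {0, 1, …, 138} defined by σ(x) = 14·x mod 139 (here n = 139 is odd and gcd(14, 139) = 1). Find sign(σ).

Start at x=64: 64 → 62 → 34 → 59 → 131 → 27 → 100 → … (one orbit).
Cycle lengths of π_14 on ℤ/139ℤ: [46, 46, 46, 1]; 4 cycles in total.
Σ(ℓ_i−1) = 139−4 = 135; sign = (−1)^135 = -1.
The Jacobi symbol (14|139) = -1 (Zolotarev) agrees.

-1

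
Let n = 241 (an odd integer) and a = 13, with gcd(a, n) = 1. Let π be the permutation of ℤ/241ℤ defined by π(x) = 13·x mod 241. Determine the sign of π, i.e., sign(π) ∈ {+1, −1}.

-1

Trace 93: π^k(93) = [93, 4, 52, 194, 112, 10, 130] for k=0..6.
Cycle type of π: 240 + 1; total 2 cycles.
241 − 2 = 239 transpositions; sign(π) = (−1)^239 = -1.
Via Zolotarev, sign(π_{13}) = (13|241) = -1.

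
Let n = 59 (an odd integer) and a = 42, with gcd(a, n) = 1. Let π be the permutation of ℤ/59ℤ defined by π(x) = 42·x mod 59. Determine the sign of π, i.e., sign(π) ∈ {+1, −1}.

-1

Trace 11: π^k(11) = [11, 49, 52, 1, 42, 53, 43] for k=0..6.
Decompose π into cycles: lengths [58, 1] (2 cycles, including the fixed point 0).
Σ(ℓ_i−1) = 59−2 = 57; sign = (−1)^57 = -1.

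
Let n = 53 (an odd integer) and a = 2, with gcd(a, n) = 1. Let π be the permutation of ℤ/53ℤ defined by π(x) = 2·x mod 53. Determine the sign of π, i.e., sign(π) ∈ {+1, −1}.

Orbit of 7 under x↦2x: [7, 14, 28, 3, 6, 12, 24]… (length divides ord_53(2)).
Cycle type of π: 52 + 1; total 2 cycles.
53 − 2 = 51 transpositions; sign(π) = (−1)^51 = -1.
Via Zolotarev, sign(π_{2}) = (2|53) = -1.

-1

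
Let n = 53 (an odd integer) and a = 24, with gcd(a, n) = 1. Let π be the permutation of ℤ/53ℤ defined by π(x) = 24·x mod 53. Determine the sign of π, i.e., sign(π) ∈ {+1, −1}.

+1

Orbit of 49 under x↦24x: [49, 10, 28, 36, 16, 13, 47]… (length divides ord_53(24)).
Cycle type of π: 13×4 + 1; total 5 cycles.
n − c = 53 − 5 = 48; sign = (−1)^48 = +1.
Via Zolotarev, sign(π_{24}) = (24|53) = +1.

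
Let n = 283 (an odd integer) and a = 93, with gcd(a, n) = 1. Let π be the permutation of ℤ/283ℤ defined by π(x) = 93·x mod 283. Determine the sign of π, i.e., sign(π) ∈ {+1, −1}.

+1

Trace 49: π^k(49) = [49, 29, 150, 83, 78, 179, 233] for k=0..6.
Cycle type of π: 141×2 + 1; total 3 cycles.
Σ(ℓ_i−1) = 283−3 = 280; sign = (−1)^280 = +1.
Via Zolotarev, sign(π_{93}) = (93|283) = +1.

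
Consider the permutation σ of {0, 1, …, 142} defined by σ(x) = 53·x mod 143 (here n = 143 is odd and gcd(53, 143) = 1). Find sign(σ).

+1

Start at x=53: 53 → 92 → 14 → 27 → 1 → 53 (one orbit).
39 cycles of lengths [5, 5, 5, 5, 5, 5, 5, 5, 5, 5, 5, 5, 5, 5, 5, 5, 5, 5, 5, 5, 5, 5, 5, 5, 5, 5, 1, 1, 1, 1, 1, 1, 1, 1, 1, 1, 1, 1, 1].
sign(π) = (−1)^{n − #cycles} = (−1)^{143−39} = (−1)^104 = +1.
Check: (53/143) = +1 by Zolotarev.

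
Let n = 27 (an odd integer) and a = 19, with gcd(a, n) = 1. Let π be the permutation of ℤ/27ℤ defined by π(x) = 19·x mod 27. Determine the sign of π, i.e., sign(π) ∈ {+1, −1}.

+1

Orbit of 1 under x↦19x: [1, 19, 10]… (length divides ord_27(19)).
Cycle lengths of π_19 on ℤ/27ℤ: [3, 3, 3, 3, 3, 3, 1, 1, 1, 1, 1, 1, 1, 1, 1]; 15 cycles in total.
sign(π) = (−1)^{n − #cycles} = (−1)^{27−15} = (−1)^12 = +1.
The Jacobi symbol (19|27) = +1 (Zolotarev) agrees.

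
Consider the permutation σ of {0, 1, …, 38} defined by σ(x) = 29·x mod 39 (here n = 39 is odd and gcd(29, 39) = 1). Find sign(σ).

Start at x=1: 1 → 29 → 22 → 14 → 16 → 35 → 1 (one orbit).
π_29 has 10 disjoint cycles with lengths [6, 6, 6, 6, 3, 3, 3, 3, 2, 1] on {0,…,38}.
10 cycles on 39: each ℓ→(−1)^(ℓ−1), product (−1)^29 = -1.

-1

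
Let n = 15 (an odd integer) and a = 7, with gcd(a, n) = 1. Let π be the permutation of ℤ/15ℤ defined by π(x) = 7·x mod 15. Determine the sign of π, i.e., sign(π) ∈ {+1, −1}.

Start at x=13: 13 → 1 → 7 → 4 → 13 (one orbit).
Cycle type of π: 4×3 + 1×3; total 6 cycles.
Σ(ℓ_i−1) = 15−6 = 9; sign = (−1)^9 = -1.
Check: (7/15) = -1 by Zolotarev.

-1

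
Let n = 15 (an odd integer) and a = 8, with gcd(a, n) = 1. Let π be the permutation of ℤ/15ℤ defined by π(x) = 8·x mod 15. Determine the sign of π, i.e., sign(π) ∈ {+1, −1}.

Start at x=1: 1 → 8 → 4 → 2 → 1 (one orbit).
Cycle type of π: 4×3 + 2 + 1; total 5 cycles.
15 − 5 = 10 transpositions; sign(π) = (−1)^10 = +1.
The Jacobi symbol (8|15) = +1 (Zolotarev) agrees.

+1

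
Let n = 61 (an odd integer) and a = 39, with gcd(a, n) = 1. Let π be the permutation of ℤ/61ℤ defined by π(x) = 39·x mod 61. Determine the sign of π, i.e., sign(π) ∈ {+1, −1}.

Start at x=27: 27 → 16 → 14 → 58 → 5 → 12 → 41 → … (one orbit).
π_39 has 3 disjoint cycles with lengths [30, 30, 1] on {0,…,60}.
Σ(ℓ_i−1) = 61−3 = 58; sign = (−1)^58 = +1.

+1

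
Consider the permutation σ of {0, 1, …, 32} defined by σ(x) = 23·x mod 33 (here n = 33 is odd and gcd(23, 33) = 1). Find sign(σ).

Trace 23: π^k(23) = [23, 1] for k=0..1.
Cycle lengths of π_23 on ℤ/33ℤ: [2, 2, 2, 2, 2, 2, 2, 2, 2, 2, 2, 1, 1, 1, 1, 1, 1, 1, 1, 1, 1, 1]; 22 cycles in total.
sign(π) = (−1)^{n − #cycles} = (−1)^{33−22} = (−1)^11 = -1.
(23|33)_J = -1 (Zolotarev's lemma cross-check).

-1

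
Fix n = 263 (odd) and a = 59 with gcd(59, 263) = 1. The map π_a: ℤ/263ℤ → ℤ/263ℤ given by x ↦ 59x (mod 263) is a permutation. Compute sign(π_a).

-1

Trace 231: π^k(231) = [231, 216, 120, 242, 76, 13, 241] for k=0..6.
Cycle lengths of π_59 on ℤ/263ℤ: [262, 1]; 2 cycles in total.
263 − 2 = 261 transpositions; sign(π) = (−1)^261 = -1.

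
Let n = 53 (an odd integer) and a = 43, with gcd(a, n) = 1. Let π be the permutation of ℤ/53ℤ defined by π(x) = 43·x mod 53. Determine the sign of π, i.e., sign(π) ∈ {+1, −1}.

Orbit of 36 under x↦43x: [36, 11, 49, 40, 24, 25, 15]… (length divides ord_53(43)).
Decompose π into cycles: lengths [26, 26, 1] (3 cycles, including the fixed point 0).
n − c = 53 − 3 = 50; sign = (−1)^50 = +1.

+1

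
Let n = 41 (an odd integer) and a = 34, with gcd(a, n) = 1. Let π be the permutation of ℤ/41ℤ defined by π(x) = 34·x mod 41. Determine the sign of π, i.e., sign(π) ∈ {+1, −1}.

Orbit of 8 under x↦34x: [8, 26, 23, 3, 20, 24, 37]… (length divides ord_41(34)).
Cycle type of π: 40 + 1; total 2 cycles.
2 cycles on 41: each ℓ→(−1)^(ℓ−1), product (−1)^39 = -1.
(34|41)_J = -1 (Zolotarev's lemma cross-check).

-1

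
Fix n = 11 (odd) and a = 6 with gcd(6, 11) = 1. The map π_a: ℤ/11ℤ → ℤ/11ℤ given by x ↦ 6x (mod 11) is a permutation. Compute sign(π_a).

Orbit of 10 under x↦6x: [10, 5, 8, 4, 2, 1, 6]… (length divides ord_11(6)).
The orbit structure of x ↦ 6x mod 11: 2 orbits of sizes [10, 1].
n − c = 11 − 2 = 9; sign = (−1)^9 = -1.
Via Zolotarev, sign(π_{6}) = (6|11) = -1.

-1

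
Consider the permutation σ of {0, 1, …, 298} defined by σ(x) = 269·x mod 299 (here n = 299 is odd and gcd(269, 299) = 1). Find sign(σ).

+1

Orbit of 87 under x↦269x: [87, 81, 261, 243, 185, 131, 256]… (length divides ord_299(269)).
Decompose π into cycles: lengths [33, 33, 33, 33, 33, 33, 33, 33, 11, 11, 3, 3, 3, 3, 1] (15 cycles, including the fixed point 0).
sign(π) = (−1)^{n − #cycles} = (−1)^{299−15} = (−1)^284 = +1.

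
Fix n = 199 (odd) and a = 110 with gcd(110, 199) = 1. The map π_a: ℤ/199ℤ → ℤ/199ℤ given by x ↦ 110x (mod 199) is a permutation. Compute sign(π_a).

-1

Trace 36: π^k(36) = [36, 179, 188, 183, 31, 27, 184] for k=0..6.
2 cycles of lengths [198, 1].
Σ(ℓ_i−1) = 199−2 = 197; sign = (−1)^197 = -1.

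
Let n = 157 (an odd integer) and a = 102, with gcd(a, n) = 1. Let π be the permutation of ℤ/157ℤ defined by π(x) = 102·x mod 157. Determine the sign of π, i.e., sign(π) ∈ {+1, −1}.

Start at x=6: 6 → 141 → 95 → 113 → 65 → 36 → 61 → … (one orbit).
π_102 has 2 disjoint cycles with lengths [156, 1] on {0,…,156}.
With 2 cycles on 157 points, sign = (−1)^{157−2} = -1.

-1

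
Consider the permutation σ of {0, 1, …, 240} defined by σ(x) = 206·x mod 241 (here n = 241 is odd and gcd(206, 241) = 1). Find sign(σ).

Start at x=131: 131 → 235 → 210 → 121 → 103 → 10 → 132 → … (one orbit).
The orbit structure of x ↦ 206x mod 241: 2 orbits of sizes [240, 1].
241 − 2 = 239 transpositions; sign(π) = (−1)^239 = -1.
Via Zolotarev, sign(π_{206}) = (206|241) = -1.

-1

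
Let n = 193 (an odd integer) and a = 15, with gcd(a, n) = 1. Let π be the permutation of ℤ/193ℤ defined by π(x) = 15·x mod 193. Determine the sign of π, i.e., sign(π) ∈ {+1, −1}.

-1

Start at x=190: 190 → 148 → 97 → 104 → 16 → 47 → 126 → … (one orbit).
2 cycles of lengths [192, 1].
2 cycles on 193: each ℓ→(−1)^(ℓ−1), product (−1)^191 = -1.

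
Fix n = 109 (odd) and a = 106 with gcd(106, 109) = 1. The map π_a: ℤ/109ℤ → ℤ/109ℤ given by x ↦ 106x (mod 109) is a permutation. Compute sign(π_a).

Start at x=105: 105 → 12 → 73 → 108 → 3 → 100 → 27 → … (one orbit).
Decompose π into cycles: lengths [54, 54, 1] (3 cycles, including the fixed point 0).
3 cycles on 109: each ℓ→(−1)^(ℓ−1), product (−1)^106 = +1.

+1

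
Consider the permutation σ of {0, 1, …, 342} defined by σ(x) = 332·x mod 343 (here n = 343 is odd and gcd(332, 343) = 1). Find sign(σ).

Start at x=65: 65 → 314 → 319 → 264 → 183 → 45 → 191 → … (one orbit).
Decompose π into cycles: lengths [294, 42, 6, 1] (4 cycles, including the fixed point 0).
With 4 cycles on 343 points, sign = (−1)^{343−4} = -1.
Via Zolotarev, sign(π_{332}) = (332|343) = -1.

-1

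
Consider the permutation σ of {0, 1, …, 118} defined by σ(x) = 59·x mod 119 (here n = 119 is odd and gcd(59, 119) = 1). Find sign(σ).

Start at x=83: 83 → 18 → 110 → 64 → 87 → 16 → 111 → … (one orbit).
Cycle lengths of π_59 on ℤ/119ℤ: [24, 24, 24, 24, 8, 8, 6, 1]; 8 cycles in total.
8 cycles on 119: each ℓ→(−1)^(ℓ−1), product (−1)^111 = -1.
The Jacobi symbol (59|119) = -1 (Zolotarev) agrees.

-1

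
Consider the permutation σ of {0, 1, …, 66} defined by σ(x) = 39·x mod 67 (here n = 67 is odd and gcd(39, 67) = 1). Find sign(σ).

Trace 37: π^k(37) = [37, 36, 64, 17, 60, 62, 6] for k=0..6.
Cycle lengths of π_39 on ℤ/67ℤ: [33, 33, 1]; 3 cycles in total.
67 − 3 = 64 transpositions; sign(π) = (−1)^64 = +1.
Via Zolotarev, sign(π_{39}) = (39|67) = +1.

+1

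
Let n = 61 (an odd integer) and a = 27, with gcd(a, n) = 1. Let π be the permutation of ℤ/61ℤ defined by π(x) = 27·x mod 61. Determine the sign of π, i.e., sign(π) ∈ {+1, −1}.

+1

Start at x=58: 58 → 41 → 9 → 60 → 34 → 3 → 20 → … (one orbit).
Cycle type of π: 10×6 + 1; total 7 cycles.
61 − 7 = 54 transpositions; sign(π) = (−1)^54 = +1.
Via Zolotarev, sign(π_{27}) = (27|61) = +1.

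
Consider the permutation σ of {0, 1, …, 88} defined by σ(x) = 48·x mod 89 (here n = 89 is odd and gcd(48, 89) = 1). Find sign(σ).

Trace 1: π^k(1) = [1, 48, 79, 54, 11, 83, 68] for k=0..6.
Cycle lengths of π_48 on ℤ/89ℤ: [88, 1]; 2 cycles in total.
2 cycles on 89: each ℓ→(−1)^(ℓ−1), product (−1)^87 = -1.
Check: (48/89) = -1 by Zolotarev.

-1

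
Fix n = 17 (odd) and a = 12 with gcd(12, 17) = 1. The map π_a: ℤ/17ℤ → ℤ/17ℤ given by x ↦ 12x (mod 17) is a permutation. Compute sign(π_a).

Orbit of 1 under x↦12x: [1, 12, 8, 11, 13, 3, 2]… (length divides ord_17(12)).
Cycle type of π: 16 + 1; total 2 cycles.
2 cycles on 17: each ℓ→(−1)^(ℓ−1), product (−1)^15 = -1.
Via Zolotarev, sign(π_{12}) = (12|17) = -1.

-1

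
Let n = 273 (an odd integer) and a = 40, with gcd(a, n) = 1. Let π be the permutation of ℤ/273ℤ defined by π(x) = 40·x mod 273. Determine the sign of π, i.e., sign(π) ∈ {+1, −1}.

Trace 118: π^k(118) = [118, 79, 157, 1, 40, 235] for k=0..5.
Cycle type of π: 6×39 + 1×39; total 78 cycles.
sign(π) = (−1)^{n − #cycles} = (−1)^{273−78} = (−1)^195 = -1.
Check: (40/273) = -1 by Zolotarev.

-1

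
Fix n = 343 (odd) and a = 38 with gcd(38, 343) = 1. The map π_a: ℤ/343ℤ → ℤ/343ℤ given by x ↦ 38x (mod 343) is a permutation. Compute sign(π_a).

-1

Trace 36: π^k(36) = [36, 339, 191, 55, 32, 187, 246] for k=0..6.
The orbit structure of x ↦ 38x mod 343: 4 orbits of sizes [294, 42, 6, 1].
n − c = 343 − 4 = 339; sign = (−1)^339 = -1.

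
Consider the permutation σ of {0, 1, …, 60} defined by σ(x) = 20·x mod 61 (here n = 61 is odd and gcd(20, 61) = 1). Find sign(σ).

+1

Orbit of 1 under x↦20x: [1, 20, 34, 9, 58]… (length divides ord_61(20)).
π_20 has 13 disjoint cycles with lengths [5, 5, 5, 5, 5, 5, 5, 5, 5, 5, 5, 5, 1] on {0,…,60}.
n − c = 61 − 13 = 48; sign = (−1)^48 = +1.
Check: (20/61) = +1 by Zolotarev.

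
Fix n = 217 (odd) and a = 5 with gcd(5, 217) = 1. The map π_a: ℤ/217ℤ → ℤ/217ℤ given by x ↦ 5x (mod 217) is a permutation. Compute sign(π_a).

Trace 87: π^k(87) = [87, 1, 5, 25, 125, 191] for k=0..5.
Decompose π into cycles: lengths [6, 6, 6, 6, 6, 6, 6, 6, 6, 6, 6, 6, 6, 6, 6, 6, 6, 6, 6, 6, 6, 6, 6, 6, 6, 6, 6, 6, 6, 6, 6, 3, 3, 3, 3, 3, 3, 3, 3, 3, 3, 1] (42 cycles, including the fixed point 0).
n − c = 217 − 42 = 175; sign = (−1)^175 = -1.

-1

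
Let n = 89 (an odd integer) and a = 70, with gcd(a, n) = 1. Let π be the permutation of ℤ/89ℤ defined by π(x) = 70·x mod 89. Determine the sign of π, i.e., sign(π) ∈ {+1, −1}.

Trace 3: π^k(3) = [3, 32, 15, 71, 75, 88, 19] for k=0..6.
π_70 has 2 disjoint cycles with lengths [88, 1] on {0,…,88}.
sign(π) = (−1)^{n − #cycles} = (−1)^{89−2} = (−1)^87 = -1.

-1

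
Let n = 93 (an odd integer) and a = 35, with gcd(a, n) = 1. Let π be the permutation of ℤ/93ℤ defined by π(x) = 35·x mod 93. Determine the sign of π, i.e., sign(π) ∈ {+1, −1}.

-1

Start at x=16: 16 → 2 → 70 → 32 → 4 → 47 → 64 → … (one orbit).
Cycle lengths of π_35 on ℤ/93ℤ: [10, 10, 10, 10, 10, 10, 5, 5, 5, 5, 5, 5, 2, 1]; 14 cycles in total.
sign(π) = (−1)^{n − #cycles} = (−1)^{93−14} = (−1)^79 = -1.
The Jacobi symbol (35|93) = -1 (Zolotarev) agrees.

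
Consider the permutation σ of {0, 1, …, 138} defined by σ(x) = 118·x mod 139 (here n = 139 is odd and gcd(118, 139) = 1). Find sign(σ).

+1

Orbit of 117 under x↦118x: [117, 45, 28, 107, 116, 66, 4]… (length divides ord_139(118)).
The orbit structure of x ↦ 118x mod 139: 3 orbits of sizes [69, 69, 1].
sign(π) = (−1)^{n − #cycles} = (−1)^{139−3} = (−1)^136 = +1.
Check: (118/139) = +1 by Zolotarev.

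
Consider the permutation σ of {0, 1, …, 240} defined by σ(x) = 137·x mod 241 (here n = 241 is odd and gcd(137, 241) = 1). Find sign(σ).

Start at x=23: 23 → 18 → 56 → 201 → 63 → 196 → 101 → … (one orbit).
Decompose π into cycles: lengths [240, 1] (2 cycles, including the fixed point 0).
2 cycles on 241: each ℓ→(−1)^(ℓ−1), product (−1)^239 = -1.

-1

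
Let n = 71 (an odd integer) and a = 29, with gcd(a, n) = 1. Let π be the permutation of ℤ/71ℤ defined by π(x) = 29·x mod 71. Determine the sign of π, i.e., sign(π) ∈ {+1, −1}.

+1

Orbit of 58 under x↦29x: [58, 49, 1, 29, 60, 36, 50]… (length divides ord_71(29)).
Cycle type of π: 35×2 + 1; total 3 cycles.
3 cycles on 71: each ℓ→(−1)^(ℓ−1), product (−1)^68 = +1.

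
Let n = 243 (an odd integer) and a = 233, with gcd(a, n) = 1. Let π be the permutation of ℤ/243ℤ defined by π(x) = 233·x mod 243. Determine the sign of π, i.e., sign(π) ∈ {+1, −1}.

-1

Start at x=125: 125 → 208 → 107 → 145 → 8 → 163 → 71 → … (one orbit).
π_233 has 14 disjoint cycles with lengths [54, 54, 54, 18, 18, 18, 6, 6, 6, 2, 2, 2, 2, 1] on {0,…,242}.
sign(π) = (−1)^{n − #cycles} = (−1)^{243−14} = (−1)^229 = -1.
(233|243)_J = -1 (Zolotarev's lemma cross-check).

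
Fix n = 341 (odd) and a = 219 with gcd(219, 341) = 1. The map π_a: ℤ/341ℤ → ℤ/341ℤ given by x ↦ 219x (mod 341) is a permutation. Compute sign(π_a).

Trace 252: π^k(252) = [252, 287, 109, 1, 219, 221, 318] for k=0..6.
The orbit structure of x ↦ 219x mod 341: 42 orbits of sizes [10, 10, 10, 10, 10, 10, 10, 10, 10, 10, 10, 10, 10, 10, 10, 10, 10, 10, 10, 10, 10, 10, 10, 10, 10, 10, 10, 10, 10, 10, 5, 5, 5, 5, 5, 5, 2, 2, 2, 2, 2, 1].
sign(π) = (−1)^{n − #cycles} = (−1)^{341−42} = (−1)^299 = -1.

-1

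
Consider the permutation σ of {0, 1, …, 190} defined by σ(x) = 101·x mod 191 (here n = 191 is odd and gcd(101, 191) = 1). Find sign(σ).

-1

Start at x=126: 126 → 120 → 87 → 1 → 101 → 78 → 47 → … (one orbit).
The orbit structure of x ↦ 101x mod 191: 2 orbits of sizes [190, 1].
2 cycles on 191: each ℓ→(−1)^(ℓ−1), product (−1)^189 = -1.
Check: (101/191) = -1 by Zolotarev.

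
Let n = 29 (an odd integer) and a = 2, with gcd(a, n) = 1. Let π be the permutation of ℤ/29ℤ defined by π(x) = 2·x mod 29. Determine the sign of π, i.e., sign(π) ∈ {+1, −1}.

-1

Start at x=5: 5 → 10 → 20 → 11 → 22 → 15 → 1 → … (one orbit).
Cycle type of π: 28 + 1; total 2 cycles.
n − c = 29 − 2 = 27; sign = (−1)^27 = -1.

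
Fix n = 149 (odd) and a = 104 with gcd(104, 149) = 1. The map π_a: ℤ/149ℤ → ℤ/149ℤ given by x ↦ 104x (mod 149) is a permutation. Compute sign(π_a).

Trace 46: π^k(46) = [46, 16, 25, 67, 114, 85, 49] for k=0..6.
π_104 has 5 disjoint cycles with lengths [37, 37, 37, 37, 1] on {0,…,148}.
sign(π) = (−1)^{n − #cycles} = (−1)^{149−5} = (−1)^144 = +1.

+1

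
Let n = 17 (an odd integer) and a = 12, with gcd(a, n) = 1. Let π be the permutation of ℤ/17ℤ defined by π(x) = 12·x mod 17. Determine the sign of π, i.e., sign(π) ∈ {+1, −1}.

Start at x=2: 2 → 7 → 16 → 5 → 9 → 6 → 4 → … (one orbit).
2 cycles of lengths [16, 1].
2 cycles on 17: each ℓ→(−1)^(ℓ−1), product (−1)^15 = -1.

-1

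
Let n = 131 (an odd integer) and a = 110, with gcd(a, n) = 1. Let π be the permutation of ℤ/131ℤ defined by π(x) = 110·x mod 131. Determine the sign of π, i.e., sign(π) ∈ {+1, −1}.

-1

Orbit of 41 under x↦110x: [41, 56, 3, 68, 13, 120, 100]… (length divides ord_131(110)).
Decompose π into cycles: lengths [130, 1] (2 cycles, including the fixed point 0).
With 2 cycles on 131 points, sign = (−1)^{131−2} = -1.
Zolotarev: (110|131) = -1, matching the cycle-count sign.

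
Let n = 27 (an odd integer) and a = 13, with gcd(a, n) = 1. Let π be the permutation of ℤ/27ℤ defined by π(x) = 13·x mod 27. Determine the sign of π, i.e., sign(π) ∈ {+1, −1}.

+1

Trace 1: π^k(1) = [1, 13, 7, 10, 22, 16, 19] for k=0..6.
7 cycles of lengths [9, 9, 3, 3, 1, 1, 1].
With 7 cycles on 27 points, sign = (−1)^{27−7} = +1.
Check: (13/27) = +1 by Zolotarev.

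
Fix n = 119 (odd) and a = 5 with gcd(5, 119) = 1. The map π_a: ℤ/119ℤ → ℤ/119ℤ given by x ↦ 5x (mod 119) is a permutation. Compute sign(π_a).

Orbit of 9 under x↦5x: [9, 45, 106, 54, 32, 41, 86]… (length divides ord_119(5)).
Decompose π into cycles: lengths [48, 48, 16, 6, 1] (5 cycles, including the fixed point 0).
n − c = 119 − 5 = 114; sign = (−1)^114 = +1.
(5|119)_J = +1 (Zolotarev's lemma cross-check).

+1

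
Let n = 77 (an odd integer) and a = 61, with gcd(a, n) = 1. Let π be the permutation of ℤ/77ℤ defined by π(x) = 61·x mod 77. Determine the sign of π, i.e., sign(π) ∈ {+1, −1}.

Trace 64: π^k(64) = [64, 54, 60, 41, 37, 24, 1] for k=0..6.
The orbit structure of x ↦ 61x mod 77: 5 orbits of sizes [30, 30, 10, 6, 1].
5 cycles on 77: each ℓ→(−1)^(ℓ−1), product (−1)^72 = +1.
The Jacobi symbol (61|77) = +1 (Zolotarev) agrees.

+1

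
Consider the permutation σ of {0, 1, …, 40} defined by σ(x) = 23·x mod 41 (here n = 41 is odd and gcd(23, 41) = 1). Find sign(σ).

Trace 40: π^k(40) = [40, 18, 4, 10, 25, 1, 23] for k=0..6.
5 cycles of lengths [10, 10, 10, 10, 1].
41 − 5 = 36 transpositions; sign(π) = (−1)^36 = +1.

+1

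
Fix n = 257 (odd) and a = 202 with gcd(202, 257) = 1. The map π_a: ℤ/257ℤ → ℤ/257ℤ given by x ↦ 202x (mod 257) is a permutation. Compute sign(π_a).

-1

Orbit of 151 under x↦202x: [151, 176, 86, 153, 66, 225, 218]… (length divides ord_257(202)).
The orbit structure of x ↦ 202x mod 257: 2 orbits of sizes [256, 1].
Σ(ℓ_i−1) = 257−2 = 255; sign = (−1)^255 = -1.
Zolotarev: (202|257) = -1, matching the cycle-count sign.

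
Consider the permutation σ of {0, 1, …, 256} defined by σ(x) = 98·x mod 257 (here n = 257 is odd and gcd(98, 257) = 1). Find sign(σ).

+1

Trace 2: π^k(2) = [2, 196, 190, 116, 60, 226, 46] for k=0..6.
3 cycles of lengths [128, 128, 1].
n − c = 257 − 3 = 254; sign = (−1)^254 = +1.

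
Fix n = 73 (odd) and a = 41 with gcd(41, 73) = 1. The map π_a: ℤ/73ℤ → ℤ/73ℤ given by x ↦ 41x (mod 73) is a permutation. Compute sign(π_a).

+1

Orbit of 71 under x↦41x: [71, 64, 69, 55, 65, 37, 57]… (length divides ord_73(41)).
The orbit structure of x ↦ 41x mod 73: 5 orbits of sizes [18, 18, 18, 18, 1].
5 cycles on 73: each ℓ→(−1)^(ℓ−1), product (−1)^68 = +1.
Check: (41/73) = +1 by Zolotarev.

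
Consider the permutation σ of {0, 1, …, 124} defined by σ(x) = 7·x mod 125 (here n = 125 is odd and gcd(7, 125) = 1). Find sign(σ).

Start at x=99: 99 → 68 → 101 → 82 → 74 → 18 → 1 → … (one orbit).
The orbit structure of x ↦ 7x mod 125: 12 orbits of sizes [20, 20, 20, 20, 20, 4, 4, 4, 4, 4, 4, 1].
sign(π) = (−1)^{n − #cycles} = (−1)^{125−12} = (−1)^113 = -1.

-1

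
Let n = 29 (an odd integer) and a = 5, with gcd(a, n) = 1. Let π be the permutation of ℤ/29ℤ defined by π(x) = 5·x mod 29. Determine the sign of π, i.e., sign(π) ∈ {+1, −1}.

Start at x=13: 13 → 7 → 6 → 1 → 5 → 25 → 9 → … (one orbit).
Decompose π into cycles: lengths [14, 14, 1] (3 cycles, including the fixed point 0).
29 − 3 = 26 transpositions; sign(π) = (−1)^26 = +1.

+1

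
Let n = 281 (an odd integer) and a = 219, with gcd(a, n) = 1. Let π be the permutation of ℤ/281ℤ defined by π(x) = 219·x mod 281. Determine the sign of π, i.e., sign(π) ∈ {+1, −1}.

+1

Trace 1: π^k(1) = [1, 219, 191, 241, 232, 228, 195] for k=0..6.
15 cycles of lengths [20, 20, 20, 20, 20, 20, 20, 20, 20, 20, 20, 20, 20, 20, 1].
sign(π) = (−1)^{n − #cycles} = (−1)^{281−15} = (−1)^266 = +1.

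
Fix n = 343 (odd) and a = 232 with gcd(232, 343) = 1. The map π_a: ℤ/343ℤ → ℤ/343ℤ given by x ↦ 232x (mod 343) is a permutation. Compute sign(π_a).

+1

Start at x=92: 92 → 78 → 260 → 295 → 183 → 267 → 204 → … (one orbit).
π_232 has 19 disjoint cycles with lengths [49, 49, 49, 49, 49, 49, 7, 7, 7, 7, 7, 7, 1, 1, 1, 1, 1, 1, 1] on {0,…,342}.
n − c = 343 − 19 = 324; sign = (−1)^324 = +1.
Zolotarev: (232|343) = +1, matching the cycle-count sign.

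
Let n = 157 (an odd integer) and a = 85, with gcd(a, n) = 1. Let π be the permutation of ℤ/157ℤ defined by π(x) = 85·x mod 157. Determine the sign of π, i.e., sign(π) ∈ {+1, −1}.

Start at x=82: 82 → 62 → 89 → 29 → 110 → 87 → 16 → … (one orbit).
Decompose π into cycles: lengths [156, 1] (2 cycles, including the fixed point 0).
Σ(ℓ_i−1) = 157−2 = 155; sign = (−1)^155 = -1.
Via Zolotarev, sign(π_{85}) = (85|157) = -1.

-1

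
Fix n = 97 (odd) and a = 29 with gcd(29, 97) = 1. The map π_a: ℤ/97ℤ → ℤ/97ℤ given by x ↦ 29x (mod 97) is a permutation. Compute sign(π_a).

-1

Trace 93: π^k(93) = [93, 78, 31, 26, 75, 41, 25] for k=0..6.
Decompose π into cycles: lengths [96, 1] (2 cycles, including the fixed point 0).
97 − 2 = 95 transpositions; sign(π) = (−1)^95 = -1.
Check: (29/97) = -1 by Zolotarev.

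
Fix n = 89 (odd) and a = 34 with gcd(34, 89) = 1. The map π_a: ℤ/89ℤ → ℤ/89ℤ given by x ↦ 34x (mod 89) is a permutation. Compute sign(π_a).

+1

Orbit of 34 under x↦34x: [34, 88, 55, 1]… (length divides ord_89(34)).
Cycle lengths of π_34 on ℤ/89ℤ: [4, 4, 4, 4, 4, 4, 4, 4, 4, 4, 4, 4, 4, 4, 4, 4, 4, 4, 4, 4, 4, 4, 1]; 23 cycles in total.
Σ(ℓ_i−1) = 89−23 = 66; sign = (−1)^66 = +1.
Via Zolotarev, sign(π_{34}) = (34|89) = +1.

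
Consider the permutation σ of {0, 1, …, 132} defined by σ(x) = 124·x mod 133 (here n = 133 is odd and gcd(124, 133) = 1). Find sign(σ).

Trace 124: π^k(124) = [124, 81, 69, 44, 3, 106, 110] for k=0..6.
Cycle type of π: 18×7 + 6 + 1; total 9 cycles.
With 9 cycles on 133 points, sign = (−1)^{133−9} = +1.

+1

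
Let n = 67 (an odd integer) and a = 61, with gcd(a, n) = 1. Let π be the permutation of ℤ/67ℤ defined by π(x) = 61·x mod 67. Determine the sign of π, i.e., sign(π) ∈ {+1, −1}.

-1

Start at x=23: 23 → 63 → 24 → 57 → 60 → 42 → 16 → … (one orbit).
Cycle lengths of π_61 on ℤ/67ℤ: [66, 1]; 2 cycles in total.
n − c = 67 − 2 = 65; sign = (−1)^65 = -1.
The Jacobi symbol (61|67) = -1 (Zolotarev) agrees.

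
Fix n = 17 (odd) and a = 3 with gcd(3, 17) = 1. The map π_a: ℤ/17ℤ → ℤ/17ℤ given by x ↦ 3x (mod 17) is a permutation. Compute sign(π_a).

-1

Orbit of 2 under x↦3x: [2, 6, 1, 3, 9, 10, 13]… (length divides ord_17(3)).
Cycle lengths of π_3 on ℤ/17ℤ: [16, 1]; 2 cycles in total.
2 cycles on 17: each ℓ→(−1)^(ℓ−1), product (−1)^15 = -1.
Zolotarev: (3|17) = -1, matching the cycle-count sign.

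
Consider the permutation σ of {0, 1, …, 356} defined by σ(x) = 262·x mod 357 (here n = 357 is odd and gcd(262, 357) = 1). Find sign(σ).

+1

Orbit of 139 under x↦262x: [139, 4, 334, 43, 199, 16, 265]… (length divides ord_357(262)).
Cycle type of π: 48×6 + 16×3 + 6×3 + 1×3; total 15 cycles.
15 cycles on 357: each ℓ→(−1)^(ℓ−1), product (−1)^342 = +1.
(262|357)_J = +1 (Zolotarev's lemma cross-check).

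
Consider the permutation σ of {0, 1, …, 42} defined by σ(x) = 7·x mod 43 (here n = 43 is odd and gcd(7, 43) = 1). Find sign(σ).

Orbit of 37 under x↦7x: [37, 1, 7, 6, 42, 36]… (length divides ord_43(7)).
Decompose π into cycles: lengths [6, 6, 6, 6, 6, 6, 6, 1] (8 cycles, including the fixed point 0).
With 8 cycles on 43 points, sign = (−1)^{43−8} = -1.
Check: (7/43) = -1 by Zolotarev.

-1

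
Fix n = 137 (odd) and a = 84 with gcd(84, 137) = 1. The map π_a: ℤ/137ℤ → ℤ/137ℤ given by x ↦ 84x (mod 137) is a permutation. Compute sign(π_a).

Orbit of 97 under x↦84x: [97, 65, 117, 101, 127, 119, 132]… (length divides ord_137(84)).
2 cycles of lengths [136, 1].
sign(π) = (−1)^{n − #cycles} = (−1)^{137−2} = (−1)^135 = -1.

-1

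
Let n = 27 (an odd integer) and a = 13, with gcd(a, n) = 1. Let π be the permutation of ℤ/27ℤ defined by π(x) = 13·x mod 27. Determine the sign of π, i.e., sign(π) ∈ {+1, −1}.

Trace 22: π^k(22) = [22, 16, 19, 4, 25, 1, 13] for k=0..6.
Cycle lengths of π_13 on ℤ/27ℤ: [9, 9, 3, 3, 1, 1, 1]; 7 cycles in total.
sign(π) = (−1)^{n − #cycles} = (−1)^{27−7} = (−1)^20 = +1.
Check: (13/27) = +1 by Zolotarev.

+1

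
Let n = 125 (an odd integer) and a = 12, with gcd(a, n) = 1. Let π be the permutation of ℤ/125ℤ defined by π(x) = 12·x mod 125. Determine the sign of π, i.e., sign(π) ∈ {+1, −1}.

Trace 97: π^k(97) = [97, 39, 93, 116, 17, 79, 73] for k=0..6.
Cycle lengths of π_12 on ℤ/125ℤ: [100, 20, 4, 1]; 4 cycles in total.
Σ(ℓ_i−1) = 125−4 = 121; sign = (−1)^121 = -1.

-1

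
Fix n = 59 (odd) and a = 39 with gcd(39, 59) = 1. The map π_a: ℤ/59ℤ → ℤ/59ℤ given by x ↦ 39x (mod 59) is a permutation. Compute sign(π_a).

Orbit of 48 under x↦39x: [48, 43, 25, 31, 29, 10, 36]… (length divides ord_59(39)).
The orbit structure of x ↦ 39x mod 59: 2 orbits of sizes [58, 1].
With 2 cycles on 59 points, sign = (−1)^{59−2} = -1.
The Jacobi symbol (39|59) = -1 (Zolotarev) agrees.

-1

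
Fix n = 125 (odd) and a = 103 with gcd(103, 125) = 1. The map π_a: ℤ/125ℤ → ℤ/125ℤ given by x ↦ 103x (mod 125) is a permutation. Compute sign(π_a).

-1

Orbit of 38 under x↦103x: [38, 39, 17, 1, 103, 109, 102]… (length divides ord_125(103)).
The orbit structure of x ↦ 103x mod 125: 4 orbits of sizes [100, 20, 4, 1].
With 4 cycles on 125 points, sign = (−1)^{125−4} = -1.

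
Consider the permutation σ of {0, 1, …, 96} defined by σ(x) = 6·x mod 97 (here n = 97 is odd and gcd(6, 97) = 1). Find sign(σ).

+1

Trace 35: π^k(35) = [35, 16, 96, 91, 61, 75, 62] for k=0..6.
Cycle type of π: 12×8 + 1; total 9 cycles.
97 − 9 = 88 transpositions; sign(π) = (−1)^88 = +1.
The Jacobi symbol (6|97) = +1 (Zolotarev) agrees.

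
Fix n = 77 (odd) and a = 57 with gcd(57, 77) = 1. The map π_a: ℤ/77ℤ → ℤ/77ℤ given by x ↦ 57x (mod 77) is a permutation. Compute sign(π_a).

Trace 1: π^k(1) = [1, 57, 15, 8, 71, 43, 64] for k=0..6.
Cycle lengths of π_57 on ℤ/77ℤ: [10, 10, 10, 10, 10, 10, 10, 1, 1, 1, 1, 1, 1, 1]; 14 cycles in total.
77 − 14 = 63 transpositions; sign(π) = (−1)^63 = -1.

-1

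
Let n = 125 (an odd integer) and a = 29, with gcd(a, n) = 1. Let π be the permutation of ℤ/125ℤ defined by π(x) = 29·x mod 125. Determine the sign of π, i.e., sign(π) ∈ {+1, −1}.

+1

Trace 71: π^k(71) = [71, 59, 86, 119, 76, 79, 41] for k=0..6.
π_29 has 7 disjoint cycles with lengths [50, 50, 10, 10, 2, 2, 1] on {0,…,124}.
With 7 cycles on 125 points, sign = (−1)^{125−7} = +1.
Zolotarev: (29|125) = +1, matching the cycle-count sign.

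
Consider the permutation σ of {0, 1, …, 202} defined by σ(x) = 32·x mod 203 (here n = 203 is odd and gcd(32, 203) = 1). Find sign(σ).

Trace 135: π^k(135) = [135, 57, 200, 107, 176, 151, 163] for k=0..6.
Decompose π into cycles: lengths [84, 84, 28, 3, 3, 1] (6 cycles, including the fixed point 0).
With 6 cycles on 203 points, sign = (−1)^{203−6} = -1.

-1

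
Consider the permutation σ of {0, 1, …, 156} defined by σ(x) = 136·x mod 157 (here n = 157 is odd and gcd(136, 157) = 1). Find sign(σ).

Orbit of 153 under x↦136x: [153, 84, 120, 149, 11, 83, 141]… (length divides ord_157(136)).
Cycle lengths of π_136 on ℤ/157ℤ: [156, 1]; 2 cycles in total.
With 2 cycles on 157 points, sign = (−1)^{157−2} = -1.
The Jacobi symbol (136|157) = -1 (Zolotarev) agrees.

-1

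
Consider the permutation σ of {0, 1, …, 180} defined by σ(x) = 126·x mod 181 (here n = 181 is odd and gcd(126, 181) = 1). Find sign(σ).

+1

Orbit of 114 under x↦126x: [114, 65, 45, 59, 13, 9, 48]… (length divides ord_181(126)).
Decompose π into cycles: lengths [45, 45, 45, 45, 1] (5 cycles, including the fixed point 0).
sign(π) = (−1)^{n − #cycles} = (−1)^{181−5} = (−1)^176 = +1.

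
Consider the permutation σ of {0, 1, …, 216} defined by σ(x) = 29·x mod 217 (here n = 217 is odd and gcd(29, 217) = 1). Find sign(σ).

Start at x=15: 15 → 1 → 29 → 190 → 85 → 78 → 92 → … (one orbit).
28 cycles of lengths [10, 10, 10, 10, 10, 10, 10, 10, 10, 10, 10, 10, 10, 10, 10, 10, 10, 10, 10, 10, 10, 1, 1, 1, 1, 1, 1, 1].
With 28 cycles on 217 points, sign = (−1)^{217−28} = -1.
The Jacobi symbol (29|217) = -1 (Zolotarev) agrees.

-1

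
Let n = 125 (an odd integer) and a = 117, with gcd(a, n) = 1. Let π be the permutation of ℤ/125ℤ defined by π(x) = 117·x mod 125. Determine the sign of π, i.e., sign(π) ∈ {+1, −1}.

Trace 77: π^k(77) = [77, 9, 53, 76, 17, 114, 88] for k=0..6.
π_117 has 4 disjoint cycles with lengths [100, 20, 4, 1] on {0,…,124}.
Σ(ℓ_i−1) = 125−4 = 121; sign = (−1)^121 = -1.

-1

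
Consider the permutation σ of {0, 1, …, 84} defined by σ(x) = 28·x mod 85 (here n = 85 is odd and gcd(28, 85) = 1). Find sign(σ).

Trace 81: π^k(81) = [81, 58, 9, 82, 1, 28, 19] for k=0..6.
π_28 has 7 disjoint cycles with lengths [16, 16, 16, 16, 16, 4, 1] on {0,…,84}.
7 cycles on 85: each ℓ→(−1)^(ℓ−1), product (−1)^78 = +1.
Check: (28/85) = +1 by Zolotarev.

+1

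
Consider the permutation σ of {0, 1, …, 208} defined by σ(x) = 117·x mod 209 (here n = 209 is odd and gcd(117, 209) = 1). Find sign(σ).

+1

Start at x=117: 117 → 104 → 46 → 157 → 186 → 26 → 116 → … (one orbit).
π_117 has 5 disjoint cycles with lengths [90, 90, 18, 10, 1] on {0,…,208}.
209 − 5 = 204 transpositions; sign(π) = (−1)^204 = +1.
(117|209)_J = +1 (Zolotarev's lemma cross-check).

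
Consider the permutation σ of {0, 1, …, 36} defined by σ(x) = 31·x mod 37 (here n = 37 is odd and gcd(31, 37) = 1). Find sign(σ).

Start at x=36: 36 → 6 → 1 → 31 → 36 (one orbit).
The orbit structure of x ↦ 31x mod 37: 10 orbits of sizes [4, 4, 4, 4, 4, 4, 4, 4, 4, 1].
With 10 cycles on 37 points, sign = (−1)^{37−10} = -1.
(31|37)_J = -1 (Zolotarev's lemma cross-check).

-1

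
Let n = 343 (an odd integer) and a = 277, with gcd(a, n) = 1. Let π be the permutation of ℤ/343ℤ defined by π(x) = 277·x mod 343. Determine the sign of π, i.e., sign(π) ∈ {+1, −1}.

+1

Trace 323: π^k(323) = [323, 291, 2, 211, 137, 219, 295] for k=0..6.
Cycle type of π: 147×2 + 21×2 + 3×2 + 1; total 7 cycles.
With 7 cycles on 343 points, sign = (−1)^{343−7} = +1.
Check: (277/343) = +1 by Zolotarev.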